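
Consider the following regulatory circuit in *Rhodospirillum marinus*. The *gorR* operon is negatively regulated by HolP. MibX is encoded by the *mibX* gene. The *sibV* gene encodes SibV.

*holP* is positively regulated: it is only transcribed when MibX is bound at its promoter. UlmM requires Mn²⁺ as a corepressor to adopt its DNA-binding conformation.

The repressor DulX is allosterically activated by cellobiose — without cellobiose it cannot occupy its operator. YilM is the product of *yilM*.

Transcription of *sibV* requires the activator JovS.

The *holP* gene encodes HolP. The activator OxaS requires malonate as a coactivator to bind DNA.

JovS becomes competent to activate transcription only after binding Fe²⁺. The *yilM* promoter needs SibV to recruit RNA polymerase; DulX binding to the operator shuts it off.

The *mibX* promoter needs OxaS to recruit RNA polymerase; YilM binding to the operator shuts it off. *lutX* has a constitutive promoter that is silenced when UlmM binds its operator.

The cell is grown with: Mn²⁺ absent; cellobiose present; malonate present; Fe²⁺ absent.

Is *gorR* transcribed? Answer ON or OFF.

Fe²⁺ is absent, so JovS is inactive.
Required activator JovS is absent, so *sibV* is not transcribed.
So SibV is not produced.
Cellobiose is present, so DulX is active.
With repressor DulX bound, *yilM* is not transcribed.
So YilM is not produced.
Malonate is present, so OxaS is active.
No repressor is bound and OxaS is active, so *mibX* is transcribed.
So MibX is produced and active.
No repressor is bound and MibX is active, so *holP* is transcribed.
So HolP is produced and active.
With repressor HolP bound, *gorR* is not transcribed.

OFF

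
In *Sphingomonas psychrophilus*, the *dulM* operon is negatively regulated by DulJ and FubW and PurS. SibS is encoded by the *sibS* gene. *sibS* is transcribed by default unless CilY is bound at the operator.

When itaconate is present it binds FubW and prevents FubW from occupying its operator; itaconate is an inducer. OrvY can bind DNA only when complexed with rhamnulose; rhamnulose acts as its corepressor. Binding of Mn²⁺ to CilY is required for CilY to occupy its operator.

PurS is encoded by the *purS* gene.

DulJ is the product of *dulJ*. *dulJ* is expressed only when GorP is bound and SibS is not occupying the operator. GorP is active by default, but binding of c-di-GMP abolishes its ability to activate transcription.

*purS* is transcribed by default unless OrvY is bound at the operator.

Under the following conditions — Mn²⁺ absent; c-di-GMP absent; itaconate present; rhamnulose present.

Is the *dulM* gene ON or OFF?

ON

c-di-GMP is absent, so GorP is active.
Mn²⁺ is absent, so CilY is inactive.
With no repressor bound, *sibS* is transcribed.
So SibS is produced and active.
With repressor SibS bound, *dulJ* is not transcribed.
So DulJ is not produced.
Itaconate is present, so FubW is inactive.
Rhamnulose is present, so OrvY is active.
With repressor OrvY bound, *purS* is not transcribed.
So PurS is not produced.
With no repressor bound, *dulM* is transcribed.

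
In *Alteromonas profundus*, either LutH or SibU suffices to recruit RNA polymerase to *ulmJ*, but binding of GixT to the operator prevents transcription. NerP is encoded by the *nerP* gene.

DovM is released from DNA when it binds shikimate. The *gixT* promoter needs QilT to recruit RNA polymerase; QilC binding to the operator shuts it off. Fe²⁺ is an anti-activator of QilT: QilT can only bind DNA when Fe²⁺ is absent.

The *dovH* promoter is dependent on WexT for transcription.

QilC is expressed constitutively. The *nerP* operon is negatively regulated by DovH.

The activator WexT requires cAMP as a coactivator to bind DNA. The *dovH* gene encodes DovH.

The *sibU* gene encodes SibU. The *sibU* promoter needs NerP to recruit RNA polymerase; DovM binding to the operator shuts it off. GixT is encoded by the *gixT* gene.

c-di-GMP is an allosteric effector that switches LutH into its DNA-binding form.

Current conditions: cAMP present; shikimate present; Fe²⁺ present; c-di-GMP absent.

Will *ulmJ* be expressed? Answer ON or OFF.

c-di-GMP is absent, so LutH is inactive.
Fe²⁺ is present, so QilT is inactive.
QilC is produced constitutively and is active.
With repressor QilC bound, *gixT* is not transcribed.
So GixT is not produced.
Shikimate is present, so DovM is inactive.
cAMP is present, so WexT is active.
No repressor is bound and WexT is active, so *dovH* is transcribed.
So DovH is produced and active.
With repressor DovH bound, *nerP* is not transcribed.
So NerP is not produced.
Required activator NerP is absent, so *sibU* is not transcribed.
So SibU is not produced.
No activator is available at the *ulmJ* promoter, so *ulmJ* is not transcribed.

OFF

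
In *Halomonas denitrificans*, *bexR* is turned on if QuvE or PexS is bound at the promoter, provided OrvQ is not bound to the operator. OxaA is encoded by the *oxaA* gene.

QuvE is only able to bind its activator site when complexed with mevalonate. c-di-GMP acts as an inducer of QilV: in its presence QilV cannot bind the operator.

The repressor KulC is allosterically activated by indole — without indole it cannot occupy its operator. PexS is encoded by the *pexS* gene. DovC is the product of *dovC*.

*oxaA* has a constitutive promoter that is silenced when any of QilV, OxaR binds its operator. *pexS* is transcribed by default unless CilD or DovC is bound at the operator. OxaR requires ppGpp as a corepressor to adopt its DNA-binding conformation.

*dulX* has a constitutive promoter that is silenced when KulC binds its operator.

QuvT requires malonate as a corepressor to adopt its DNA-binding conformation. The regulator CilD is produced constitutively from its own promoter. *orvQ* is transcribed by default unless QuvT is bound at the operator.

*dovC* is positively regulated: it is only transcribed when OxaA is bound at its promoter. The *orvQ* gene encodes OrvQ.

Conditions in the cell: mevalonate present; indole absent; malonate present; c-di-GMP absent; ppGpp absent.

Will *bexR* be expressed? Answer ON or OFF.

Mevalonate is present, so QuvE is active.
Malonate is present, so QuvT is active.
With repressor QuvT bound, *orvQ* is not transcribed.
So OrvQ is not produced.
CilD is produced constitutively and is active.
c-di-GMP is absent, so QilV is active.
ppGpp is absent, so OxaR is inactive.
With repressor QilV bound, *oxaA* is not transcribed.
So OxaA is not produced.
Required activator OxaA is absent, so *dovC* is not transcribed.
So DovC is not produced.
With repressor CilD bound, *pexS* is not transcribed.
So PexS is not produced.
Activator QuvE is present, so *bexR* is transcribed.

ON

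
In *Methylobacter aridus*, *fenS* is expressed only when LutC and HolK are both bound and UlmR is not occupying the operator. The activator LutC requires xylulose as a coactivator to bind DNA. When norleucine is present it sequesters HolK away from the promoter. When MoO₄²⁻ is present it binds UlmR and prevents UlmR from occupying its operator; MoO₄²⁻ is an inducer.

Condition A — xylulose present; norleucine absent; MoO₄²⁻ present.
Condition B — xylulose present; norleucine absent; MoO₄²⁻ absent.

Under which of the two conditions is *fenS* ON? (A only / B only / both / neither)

Condition A:
Xylulose is present, so LutC is active.
Norleucine is absent, so HolK is active.
MoO₄²⁻ is present, so UlmR is inactive.
No repressor is bound and LutC and HolK are active, so *fenS* is transcribed.
→ *fenS* is ON in A.
Condition B:
Xylulose is present, so LutC is active.
Norleucine is absent, so HolK is active.
MoO₄²⁻ is absent, so UlmR is active.
With repressor UlmR bound, *fenS* is not transcribed.
→ *fenS* is OFF in B.

A only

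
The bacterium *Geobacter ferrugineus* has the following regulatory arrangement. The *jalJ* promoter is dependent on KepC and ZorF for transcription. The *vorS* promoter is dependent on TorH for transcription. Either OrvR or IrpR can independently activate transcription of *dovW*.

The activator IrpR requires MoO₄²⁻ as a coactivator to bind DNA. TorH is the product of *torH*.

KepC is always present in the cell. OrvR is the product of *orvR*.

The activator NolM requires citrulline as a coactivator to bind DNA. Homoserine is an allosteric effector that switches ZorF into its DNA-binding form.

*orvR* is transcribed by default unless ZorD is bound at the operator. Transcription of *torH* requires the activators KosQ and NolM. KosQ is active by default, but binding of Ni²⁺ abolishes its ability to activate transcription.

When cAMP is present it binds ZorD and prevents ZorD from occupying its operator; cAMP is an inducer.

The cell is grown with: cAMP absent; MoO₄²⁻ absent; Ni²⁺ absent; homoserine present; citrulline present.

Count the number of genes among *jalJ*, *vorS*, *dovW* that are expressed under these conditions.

2

KepC is produced constitutively and is active.
Homoserine is present, so ZorF is active.
No repressor is bound and KepC and ZorF are active, so *jalJ* is transcribed.
→ *jalJ* is ON.
Ni²⁺ is absent, so KosQ is active.
Citrulline is present, so NolM is active.
No repressor is bound and KosQ and NolM are active, so *torH* is transcribed.
So TorH is produced and active.
No repressor is bound and TorH is active, so *vorS* is transcribed.
→ *vorS* is ON.
cAMP is absent, so ZorD is active.
With repressor ZorD bound, *orvR* is not transcribed.
So OrvR is not produced.
MoO₄²⁻ is absent, so IrpR is inactive.
No activator is available at the *dovW* promoter, so *dovW* is not transcribed.
→ *dovW* is OFF.
2 of the 3 genes are transcribed.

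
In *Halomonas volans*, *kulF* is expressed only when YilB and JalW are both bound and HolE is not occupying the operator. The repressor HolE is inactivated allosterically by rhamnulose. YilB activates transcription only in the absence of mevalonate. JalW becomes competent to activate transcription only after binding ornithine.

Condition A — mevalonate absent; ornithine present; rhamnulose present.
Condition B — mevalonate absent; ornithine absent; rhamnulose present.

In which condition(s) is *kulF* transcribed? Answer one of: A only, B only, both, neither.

A only

Condition A:
Mevalonate is absent, so YilB is active.
Ornithine is present, so JalW is active.
Rhamnulose is present, so HolE is inactive.
No repressor is bound and YilB and JalW are active, so *kulF* is transcribed.
→ *kulF* is ON in A.
Condition B:
Mevalonate is absent, so YilB is active.
Ornithine is absent, so JalW is inactive.
Rhamnulose is present, so HolE is inactive.
Required activator JalW is absent, so *kulF* is not transcribed.
→ *kulF* is OFF in B.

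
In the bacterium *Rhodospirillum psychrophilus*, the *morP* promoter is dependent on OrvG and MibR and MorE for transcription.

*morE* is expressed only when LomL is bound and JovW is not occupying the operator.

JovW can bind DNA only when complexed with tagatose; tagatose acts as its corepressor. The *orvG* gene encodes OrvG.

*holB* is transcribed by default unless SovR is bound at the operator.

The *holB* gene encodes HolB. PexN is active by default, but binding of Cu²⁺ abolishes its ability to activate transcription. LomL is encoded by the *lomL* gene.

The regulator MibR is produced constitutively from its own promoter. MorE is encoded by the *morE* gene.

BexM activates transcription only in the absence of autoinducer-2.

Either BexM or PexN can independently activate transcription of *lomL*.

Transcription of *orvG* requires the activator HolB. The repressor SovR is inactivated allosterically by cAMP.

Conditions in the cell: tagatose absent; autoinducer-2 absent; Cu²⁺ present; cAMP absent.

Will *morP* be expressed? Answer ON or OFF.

cAMP is absent, so SovR is active.
With repressor SovR bound, *holB* is not transcribed.
So HolB is not produced.
Required activator HolB is absent, so *orvG* is not transcribed.
So OrvG is not produced.
MibR is produced constitutively and is active.
Autoinducer-2 is absent, so BexM is active.
Cu²⁺ is present, so PexN is inactive.
Activator BexM is present, so *lomL* is transcribed.
So LomL is produced and active.
Tagatose is absent, so JovW is inactive.
No repressor is bound and LomL is active, so *morE* is transcribed.
So MorE is produced and active.
Required activator OrvG is absent, so *morP* is not transcribed.

OFF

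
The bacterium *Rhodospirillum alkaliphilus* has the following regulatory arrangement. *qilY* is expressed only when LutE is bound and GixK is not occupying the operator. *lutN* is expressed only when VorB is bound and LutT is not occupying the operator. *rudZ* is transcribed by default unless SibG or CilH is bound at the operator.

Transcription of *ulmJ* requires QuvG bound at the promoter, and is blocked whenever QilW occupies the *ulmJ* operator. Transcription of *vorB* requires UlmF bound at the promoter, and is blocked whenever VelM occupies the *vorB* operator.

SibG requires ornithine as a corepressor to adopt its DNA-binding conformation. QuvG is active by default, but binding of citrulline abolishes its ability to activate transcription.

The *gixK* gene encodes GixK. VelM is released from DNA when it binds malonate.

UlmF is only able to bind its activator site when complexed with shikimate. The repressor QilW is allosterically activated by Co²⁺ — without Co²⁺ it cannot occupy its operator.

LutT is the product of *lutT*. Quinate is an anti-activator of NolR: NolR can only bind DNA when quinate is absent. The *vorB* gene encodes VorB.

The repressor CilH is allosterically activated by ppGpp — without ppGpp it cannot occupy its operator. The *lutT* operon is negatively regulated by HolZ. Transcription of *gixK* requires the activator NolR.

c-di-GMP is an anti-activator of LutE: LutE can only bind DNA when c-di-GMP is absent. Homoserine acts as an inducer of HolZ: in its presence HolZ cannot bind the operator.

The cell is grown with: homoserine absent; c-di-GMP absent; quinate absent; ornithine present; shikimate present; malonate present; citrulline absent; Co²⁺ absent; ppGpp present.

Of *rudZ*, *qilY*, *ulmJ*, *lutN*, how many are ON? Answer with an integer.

Ornithine is present, so SibG is active.
ppGpp is present, so CilH is active.
With repressor SibG bound, *rudZ* is not transcribed.
→ *rudZ* is OFF.
Quinate is absent, so NolR is active.
No repressor is bound and NolR is active, so *gixK* is transcribed.
So GixK is produced and active.
c-di-GMP is absent, so LutE is active.
With repressor GixK bound, *qilY* is not transcribed.
→ *qilY* is OFF.
Citrulline is absent, so QuvG is active.
Co²⁺ is absent, so QilW is inactive.
No repressor is bound and QuvG is active, so *ulmJ* is transcribed.
→ *ulmJ* is ON.
Homoserine is absent, so HolZ is active.
With repressor HolZ bound, *lutT* is not transcribed.
So LutT is not produced.
Shikimate is present, so UlmF is active.
Malonate is present, so VelM is inactive.
No repressor is bound and UlmF is active, so *vorB* is transcribed.
So VorB is produced and active.
No repressor is bound and VorB is active, so *lutN* is transcribed.
→ *lutN* is ON.
2 of the 4 genes are transcribed.

2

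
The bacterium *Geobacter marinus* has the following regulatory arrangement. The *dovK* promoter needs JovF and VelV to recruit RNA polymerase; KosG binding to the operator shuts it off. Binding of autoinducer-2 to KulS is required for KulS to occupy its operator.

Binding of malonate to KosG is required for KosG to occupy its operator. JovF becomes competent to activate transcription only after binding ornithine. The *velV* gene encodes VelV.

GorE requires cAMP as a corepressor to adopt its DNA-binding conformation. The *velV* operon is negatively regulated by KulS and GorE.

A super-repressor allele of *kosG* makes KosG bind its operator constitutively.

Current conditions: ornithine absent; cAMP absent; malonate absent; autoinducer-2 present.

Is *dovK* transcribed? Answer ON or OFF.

OFF

Ornithine is absent, so JovF is inactive.
Autoinducer-2 is present, so KulS is active.
cAMP is absent, so GorE is inactive.
With repressor KulS bound, *velV* is not transcribed.
So VelV is not produced.
KosG is constitutively active in this strain.
With repressor KosG bound, *dovK* is not transcribed.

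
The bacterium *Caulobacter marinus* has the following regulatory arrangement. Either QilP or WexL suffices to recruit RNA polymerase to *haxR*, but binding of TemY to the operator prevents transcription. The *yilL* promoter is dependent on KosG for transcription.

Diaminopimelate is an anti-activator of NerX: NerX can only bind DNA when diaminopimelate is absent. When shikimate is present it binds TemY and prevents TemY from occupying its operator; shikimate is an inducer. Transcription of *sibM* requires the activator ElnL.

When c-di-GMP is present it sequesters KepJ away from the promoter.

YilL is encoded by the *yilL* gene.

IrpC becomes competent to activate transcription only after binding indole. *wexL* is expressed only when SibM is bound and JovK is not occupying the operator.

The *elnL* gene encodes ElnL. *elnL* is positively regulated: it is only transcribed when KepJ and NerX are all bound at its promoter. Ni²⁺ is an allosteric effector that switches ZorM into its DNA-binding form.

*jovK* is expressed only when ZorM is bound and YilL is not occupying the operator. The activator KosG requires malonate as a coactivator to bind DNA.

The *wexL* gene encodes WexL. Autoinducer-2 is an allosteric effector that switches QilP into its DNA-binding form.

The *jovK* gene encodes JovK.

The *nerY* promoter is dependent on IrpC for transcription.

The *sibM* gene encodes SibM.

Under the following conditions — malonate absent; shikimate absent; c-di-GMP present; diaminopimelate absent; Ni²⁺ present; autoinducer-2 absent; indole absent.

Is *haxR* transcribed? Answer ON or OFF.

Shikimate is absent, so TemY is active.
Autoinducer-2 is absent, so QilP is inactive.
Malonate is absent, so KosG is inactive.
Required activator KosG is absent, so *yilL* is not transcribed.
So YilL is not produced.
Ni²⁺ is present, so ZorM is active.
No repressor is bound and ZorM is active, so *jovK* is transcribed.
So JovK is produced and active.
c-di-GMP is present, so KepJ is inactive.
Diaminopimelate is absent, so NerX is active.
Required activator KepJ is absent, so *elnL* is not transcribed.
So ElnL is not produced.
Required activator ElnL is absent, so *sibM* is not transcribed.
So SibM is not produced.
With repressor JovK bound, *wexL* is not transcribed.
So WexL is not produced.
With repressor TemY bound, *haxR* is not transcribed.

OFF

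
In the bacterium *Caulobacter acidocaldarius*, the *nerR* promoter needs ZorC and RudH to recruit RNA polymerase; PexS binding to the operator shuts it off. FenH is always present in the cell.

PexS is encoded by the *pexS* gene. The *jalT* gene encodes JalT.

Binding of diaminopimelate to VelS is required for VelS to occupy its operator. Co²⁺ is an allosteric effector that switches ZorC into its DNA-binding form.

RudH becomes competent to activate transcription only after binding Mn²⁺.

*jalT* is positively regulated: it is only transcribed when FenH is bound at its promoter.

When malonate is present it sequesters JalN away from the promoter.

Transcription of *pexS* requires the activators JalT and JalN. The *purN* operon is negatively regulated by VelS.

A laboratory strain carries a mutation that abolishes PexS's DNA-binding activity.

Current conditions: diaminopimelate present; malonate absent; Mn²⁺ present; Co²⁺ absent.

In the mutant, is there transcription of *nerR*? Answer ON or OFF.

PexS is non-functional in this strain, so it has no effect.
Co²⁺ is absent, so ZorC is inactive.
Mn²⁺ is present, so RudH is active.
Required activator ZorC is absent, so *nerR* is not transcribed.

OFF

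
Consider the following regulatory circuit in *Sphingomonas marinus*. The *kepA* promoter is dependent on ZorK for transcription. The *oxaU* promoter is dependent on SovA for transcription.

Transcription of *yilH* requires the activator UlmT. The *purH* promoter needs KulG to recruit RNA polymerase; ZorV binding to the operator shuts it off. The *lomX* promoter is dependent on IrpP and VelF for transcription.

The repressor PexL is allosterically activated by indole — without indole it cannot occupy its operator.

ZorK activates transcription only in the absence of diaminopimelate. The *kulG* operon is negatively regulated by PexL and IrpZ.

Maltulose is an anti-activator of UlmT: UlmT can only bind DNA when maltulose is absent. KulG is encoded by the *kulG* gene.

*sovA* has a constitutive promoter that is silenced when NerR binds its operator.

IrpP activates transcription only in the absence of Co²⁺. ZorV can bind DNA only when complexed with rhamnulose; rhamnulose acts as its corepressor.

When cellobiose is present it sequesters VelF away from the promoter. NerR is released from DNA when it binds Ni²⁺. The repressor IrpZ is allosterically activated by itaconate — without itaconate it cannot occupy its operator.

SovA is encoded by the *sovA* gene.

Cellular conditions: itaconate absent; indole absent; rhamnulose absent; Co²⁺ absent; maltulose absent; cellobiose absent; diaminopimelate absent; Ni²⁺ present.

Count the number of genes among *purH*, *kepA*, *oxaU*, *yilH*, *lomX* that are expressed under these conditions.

Rhamnulose is absent, so ZorV is inactive.
Indole is absent, so PexL is inactive.
Itaconate is absent, so IrpZ is inactive.
With no repressor bound, *kulG* is transcribed.
So KulG is produced and active.
No repressor is bound and KulG is active, so *purH* is transcribed.
→ *purH* is ON.
Diaminopimelate is absent, so ZorK is active.
No repressor is bound and ZorK is active, so *kepA* is transcribed.
→ *kepA* is ON.
Ni²⁺ is present, so NerR is inactive.
With no repressor bound, *sovA* is transcribed.
So SovA is produced and active.
No repressor is bound and SovA is active, so *oxaU* is transcribed.
→ *oxaU* is ON.
Maltulose is absent, so UlmT is active.
No repressor is bound and UlmT is active, so *yilH* is transcribed.
→ *yilH* is ON.
Co²⁺ is absent, so IrpP is active.
Cellobiose is absent, so VelF is active.
No repressor is bound and IrpP and VelF are active, so *lomX* is transcribed.
→ *lomX* is ON.
5 of the 5 genes are transcribed.

5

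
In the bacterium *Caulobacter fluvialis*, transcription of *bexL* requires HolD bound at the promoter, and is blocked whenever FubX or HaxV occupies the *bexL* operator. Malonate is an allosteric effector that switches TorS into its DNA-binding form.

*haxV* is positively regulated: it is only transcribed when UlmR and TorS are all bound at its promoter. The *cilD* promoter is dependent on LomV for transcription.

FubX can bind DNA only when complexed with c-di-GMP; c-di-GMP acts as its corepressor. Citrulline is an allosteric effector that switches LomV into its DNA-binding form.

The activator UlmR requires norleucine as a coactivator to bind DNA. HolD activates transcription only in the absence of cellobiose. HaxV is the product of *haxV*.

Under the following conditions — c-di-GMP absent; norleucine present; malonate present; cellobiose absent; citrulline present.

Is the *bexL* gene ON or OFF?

Cellobiose is absent, so HolD is active.
c-di-GMP is absent, so FubX is inactive.
Norleucine is present, so UlmR is active.
Malonate is present, so TorS is active.
No repressor is bound and UlmR and TorS are active, so *haxV* is transcribed.
So HaxV is produced and active.
With repressor HaxV bound, *bexL* is not transcribed.

OFF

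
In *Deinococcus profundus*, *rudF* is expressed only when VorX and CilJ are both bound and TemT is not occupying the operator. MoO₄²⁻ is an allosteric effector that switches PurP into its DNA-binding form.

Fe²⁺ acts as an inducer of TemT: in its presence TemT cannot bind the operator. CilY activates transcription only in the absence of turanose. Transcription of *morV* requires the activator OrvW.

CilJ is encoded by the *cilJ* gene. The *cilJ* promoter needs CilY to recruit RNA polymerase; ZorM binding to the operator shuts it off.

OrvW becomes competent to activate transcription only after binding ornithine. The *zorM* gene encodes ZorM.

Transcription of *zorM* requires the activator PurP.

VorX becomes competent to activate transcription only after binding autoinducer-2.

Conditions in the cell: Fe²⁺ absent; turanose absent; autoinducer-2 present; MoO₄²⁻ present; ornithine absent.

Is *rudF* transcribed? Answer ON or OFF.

Autoinducer-2 is present, so VorX is active.
Fe²⁺ is absent, so TemT is active.
Turanose is absent, so CilY is active.
MoO₄²⁻ is present, so PurP is active.
No repressor is bound and PurP is active, so *zorM* is transcribed.
So ZorM is produced and active.
With repressor ZorM bound, *cilJ* is not transcribed.
So CilJ is not produced.
With repressor TemT bound, *rudF* is not transcribed.

OFF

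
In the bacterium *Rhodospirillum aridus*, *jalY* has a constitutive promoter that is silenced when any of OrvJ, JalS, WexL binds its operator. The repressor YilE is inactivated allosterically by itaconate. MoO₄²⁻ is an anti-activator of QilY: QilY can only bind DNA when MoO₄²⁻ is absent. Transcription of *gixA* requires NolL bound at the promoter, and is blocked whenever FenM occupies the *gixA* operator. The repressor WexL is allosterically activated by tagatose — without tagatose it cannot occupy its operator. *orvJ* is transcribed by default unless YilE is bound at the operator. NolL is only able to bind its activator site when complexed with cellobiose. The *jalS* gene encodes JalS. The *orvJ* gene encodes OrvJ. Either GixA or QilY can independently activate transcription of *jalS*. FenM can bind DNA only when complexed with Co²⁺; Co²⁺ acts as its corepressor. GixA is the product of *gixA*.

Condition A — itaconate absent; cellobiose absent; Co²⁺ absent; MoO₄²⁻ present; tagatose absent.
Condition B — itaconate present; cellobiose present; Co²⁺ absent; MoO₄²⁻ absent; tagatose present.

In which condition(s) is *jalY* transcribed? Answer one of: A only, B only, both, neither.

A only

Condition A:
Itaconate is absent, so YilE is active.
With repressor YilE bound, *orvJ* is not transcribed.
So OrvJ is not produced.
Cellobiose is absent, so NolL is inactive.
Co²⁺ is absent, so FenM is inactive.
Required activator NolL is absent, so *gixA* is not transcribed.
So GixA is not produced.
MoO₄²⁻ is present, so QilY is inactive.
No activator is available at the *jalS* promoter, so *jalS* is not transcribed.
So JalS is not produced.
Tagatose is absent, so WexL is inactive.
With no repressor bound, *jalY* is transcribed.
→ *jalY* is ON in A.
Condition B:
Itaconate is present, so YilE is inactive.
With no repressor bound, *orvJ* is transcribed.
So OrvJ is produced and active.
Cellobiose is present, so NolL is active.
Co²⁺ is absent, so FenM is inactive.
No repressor is bound and NolL is active, so *gixA* is transcribed.
So GixA is produced and active.
MoO₄²⁻ is absent, so QilY is active.
Activator GixA is present, so *jalS* is transcribed.
So JalS is produced and active.
Tagatose is present, so WexL is active.
With repressor OrvJ bound, *jalY* is not transcribed.
→ *jalY* is OFF in B.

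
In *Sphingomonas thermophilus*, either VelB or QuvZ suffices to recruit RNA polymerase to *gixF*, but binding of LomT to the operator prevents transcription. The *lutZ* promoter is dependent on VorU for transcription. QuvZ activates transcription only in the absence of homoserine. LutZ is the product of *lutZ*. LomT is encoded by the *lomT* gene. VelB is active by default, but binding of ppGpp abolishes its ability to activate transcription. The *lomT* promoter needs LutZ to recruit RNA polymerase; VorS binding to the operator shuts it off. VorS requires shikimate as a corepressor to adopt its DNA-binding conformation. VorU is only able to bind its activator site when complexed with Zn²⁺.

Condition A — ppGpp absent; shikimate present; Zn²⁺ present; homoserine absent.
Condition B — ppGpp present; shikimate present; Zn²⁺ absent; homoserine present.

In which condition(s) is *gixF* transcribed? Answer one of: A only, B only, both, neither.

A only

Condition A:
ppGpp is absent, so VelB is active.
Shikimate is present, so VorS is active.
Zn²⁺ is present, so VorU is active.
No repressor is bound and VorU is active, so *lutZ* is transcribed.
So LutZ is produced and active.
With repressor VorS bound, *lomT* is not transcribed.
So LomT is not produced.
Homoserine is absent, so QuvZ is active.
Activator VelB is present, so *gixF* is transcribed.
→ *gixF* is ON in A.
Condition B:
ppGpp is present, so VelB is inactive.
Shikimate is present, so VorS is active.
Zn²⁺ is absent, so VorU is inactive.
Required activator VorU is absent, so *lutZ* is not transcribed.
So LutZ is not produced.
With repressor VorS bound, *lomT* is not transcribed.
So LomT is not produced.
Homoserine is present, so QuvZ is inactive.
No activator is available at the *gixF* promoter, so *gixF* is not transcribed.
→ *gixF* is OFF in B.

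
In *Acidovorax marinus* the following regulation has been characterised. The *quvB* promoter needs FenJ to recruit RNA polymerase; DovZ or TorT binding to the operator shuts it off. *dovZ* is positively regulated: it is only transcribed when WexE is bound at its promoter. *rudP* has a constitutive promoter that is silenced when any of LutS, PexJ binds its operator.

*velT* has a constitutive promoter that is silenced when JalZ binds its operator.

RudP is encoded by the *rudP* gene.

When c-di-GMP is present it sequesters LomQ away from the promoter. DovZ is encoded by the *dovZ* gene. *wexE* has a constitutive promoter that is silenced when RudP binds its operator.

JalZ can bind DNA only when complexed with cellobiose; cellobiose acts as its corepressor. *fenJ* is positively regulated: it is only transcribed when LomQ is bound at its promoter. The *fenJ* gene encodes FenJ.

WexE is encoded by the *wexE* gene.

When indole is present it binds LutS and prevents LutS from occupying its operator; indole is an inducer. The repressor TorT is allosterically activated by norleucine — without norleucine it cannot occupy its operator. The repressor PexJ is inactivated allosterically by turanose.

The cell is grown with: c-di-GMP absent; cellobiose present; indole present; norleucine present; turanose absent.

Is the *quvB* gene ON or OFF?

OFF

Indole is present, so LutS is inactive.
Turanose is absent, so PexJ is active.
With repressor PexJ bound, *rudP* is not transcribed.
So RudP is not produced.
With no repressor bound, *wexE* is transcribed.
So WexE is produced and active.
No repressor is bound and WexE is active, so *dovZ* is transcribed.
So DovZ is produced and active.
c-di-GMP is absent, so LomQ is active.
No repressor is bound and LomQ is active, so *fenJ* is transcribed.
So FenJ is produced and active.
Norleucine is present, so TorT is active.
With repressor DovZ bound, *quvB* is not transcribed.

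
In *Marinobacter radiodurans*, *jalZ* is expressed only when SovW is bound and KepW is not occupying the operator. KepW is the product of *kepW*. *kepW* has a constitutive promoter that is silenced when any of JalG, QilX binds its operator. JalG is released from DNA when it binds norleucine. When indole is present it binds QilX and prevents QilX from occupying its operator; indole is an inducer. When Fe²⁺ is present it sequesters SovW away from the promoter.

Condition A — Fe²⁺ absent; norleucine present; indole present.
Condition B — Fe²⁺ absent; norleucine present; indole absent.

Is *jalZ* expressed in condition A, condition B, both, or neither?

B only

Condition A:
Fe²⁺ is absent, so SovW is active.
Norleucine is present, so JalG is inactive.
Indole is present, so QilX is inactive.
With no repressor bound, *kepW* is transcribed.
So KepW is produced and active.
With repressor KepW bound, *jalZ* is not transcribed.
→ *jalZ* is OFF in A.
Condition B:
Fe²⁺ is absent, so SovW is active.
Norleucine is present, so JalG is inactive.
Indole is absent, so QilX is active.
With repressor QilX bound, *kepW* is not transcribed.
So KepW is not produced.
No repressor is bound and SovW is active, so *jalZ* is transcribed.
→ *jalZ* is ON in B.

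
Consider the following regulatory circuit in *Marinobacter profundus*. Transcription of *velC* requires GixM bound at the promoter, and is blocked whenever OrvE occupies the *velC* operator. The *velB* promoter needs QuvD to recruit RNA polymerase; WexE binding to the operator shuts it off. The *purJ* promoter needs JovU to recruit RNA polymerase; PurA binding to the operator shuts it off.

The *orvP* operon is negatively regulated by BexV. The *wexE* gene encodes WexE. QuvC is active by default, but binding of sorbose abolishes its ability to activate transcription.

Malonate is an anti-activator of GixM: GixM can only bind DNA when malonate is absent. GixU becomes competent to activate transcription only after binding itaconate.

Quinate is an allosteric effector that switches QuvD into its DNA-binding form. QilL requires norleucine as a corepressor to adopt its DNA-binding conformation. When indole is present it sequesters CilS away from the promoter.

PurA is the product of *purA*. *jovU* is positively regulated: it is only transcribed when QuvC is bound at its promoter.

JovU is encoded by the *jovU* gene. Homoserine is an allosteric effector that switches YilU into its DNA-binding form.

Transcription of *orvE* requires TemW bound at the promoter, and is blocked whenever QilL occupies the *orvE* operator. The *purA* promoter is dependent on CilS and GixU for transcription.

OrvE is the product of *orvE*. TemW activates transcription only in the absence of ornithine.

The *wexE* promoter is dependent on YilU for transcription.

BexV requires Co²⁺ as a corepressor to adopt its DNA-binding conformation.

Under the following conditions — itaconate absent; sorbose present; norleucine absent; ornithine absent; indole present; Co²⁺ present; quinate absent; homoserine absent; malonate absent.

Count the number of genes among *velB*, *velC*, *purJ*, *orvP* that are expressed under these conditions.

0

Quinate is absent, so QuvD is inactive.
Homoserine is absent, so YilU is inactive.
Required activator YilU is absent, so *wexE* is not transcribed.
So WexE is not produced.
Required activator QuvD is absent, so *velB* is not transcribed.
→ *velB* is OFF.
Malonate is absent, so GixM is active.
Norleucine is absent, so QilL is inactive.
Ornithine is absent, so TemW is active.
No repressor is bound and TemW is active, so *orvE* is transcribed.
So OrvE is produced and active.
With repressor OrvE bound, *velC* is not transcribed.
→ *velC* is OFF.
Sorbose is present, so QuvC is inactive.
Required activator QuvC is absent, so *jovU* is not transcribed.
So JovU is not produced.
Indole is present, so CilS is inactive.
Itaconate is absent, so GixU is inactive.
Required activator CilS is absent, so *purA* is not transcribed.
So PurA is not produced.
Required activator JovU is absent, so *purJ* is not transcribed.
→ *purJ* is OFF.
Co²⁺ is present, so BexV is active.
With repressor BexV bound, *orvP* is not transcribed.
→ *orvP* is OFF.
0 of the 4 genes are transcribed.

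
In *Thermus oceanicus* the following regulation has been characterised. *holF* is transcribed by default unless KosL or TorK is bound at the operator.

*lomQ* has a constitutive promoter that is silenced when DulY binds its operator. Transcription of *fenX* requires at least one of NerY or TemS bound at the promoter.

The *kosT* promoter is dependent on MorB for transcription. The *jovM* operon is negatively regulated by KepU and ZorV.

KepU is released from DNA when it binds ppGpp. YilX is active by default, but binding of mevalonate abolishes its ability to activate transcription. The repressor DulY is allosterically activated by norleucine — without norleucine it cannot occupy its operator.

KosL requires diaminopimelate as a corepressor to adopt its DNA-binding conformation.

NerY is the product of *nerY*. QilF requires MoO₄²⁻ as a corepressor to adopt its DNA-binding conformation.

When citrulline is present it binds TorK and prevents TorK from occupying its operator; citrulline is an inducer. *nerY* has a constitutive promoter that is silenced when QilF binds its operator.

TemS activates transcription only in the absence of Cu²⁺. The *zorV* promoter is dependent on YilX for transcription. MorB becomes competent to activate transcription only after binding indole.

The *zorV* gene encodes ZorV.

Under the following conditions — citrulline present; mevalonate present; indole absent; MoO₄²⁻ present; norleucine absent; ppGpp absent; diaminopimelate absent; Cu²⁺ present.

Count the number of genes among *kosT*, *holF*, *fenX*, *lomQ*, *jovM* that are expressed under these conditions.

Indole is absent, so MorB is inactive.
Required activator MorB is absent, so *kosT* is not transcribed.
→ *kosT* is OFF.
Diaminopimelate is absent, so KosL is inactive.
Citrulline is present, so TorK is inactive.
With no repressor bound, *holF* is transcribed.
→ *holF* is ON.
MoO₄²⁻ is present, so QilF is active.
With repressor QilF bound, *nerY* is not transcribed.
So NerY is not produced.
Cu²⁺ is present, so TemS is inactive.
No activator is available at the *fenX* promoter, so *fenX* is not transcribed.
→ *fenX* is OFF.
Norleucine is absent, so DulY is inactive.
With no repressor bound, *lomQ* is transcribed.
→ *lomQ* is ON.
ppGpp is absent, so KepU is active.
Mevalonate is present, so YilX is inactive.
Required activator YilX is absent, so *zorV* is not transcribed.
So ZorV is not produced.
With repressor KepU bound, *jovM* is not transcribed.
→ *jovM* is OFF.
2 of the 5 genes are transcribed.

2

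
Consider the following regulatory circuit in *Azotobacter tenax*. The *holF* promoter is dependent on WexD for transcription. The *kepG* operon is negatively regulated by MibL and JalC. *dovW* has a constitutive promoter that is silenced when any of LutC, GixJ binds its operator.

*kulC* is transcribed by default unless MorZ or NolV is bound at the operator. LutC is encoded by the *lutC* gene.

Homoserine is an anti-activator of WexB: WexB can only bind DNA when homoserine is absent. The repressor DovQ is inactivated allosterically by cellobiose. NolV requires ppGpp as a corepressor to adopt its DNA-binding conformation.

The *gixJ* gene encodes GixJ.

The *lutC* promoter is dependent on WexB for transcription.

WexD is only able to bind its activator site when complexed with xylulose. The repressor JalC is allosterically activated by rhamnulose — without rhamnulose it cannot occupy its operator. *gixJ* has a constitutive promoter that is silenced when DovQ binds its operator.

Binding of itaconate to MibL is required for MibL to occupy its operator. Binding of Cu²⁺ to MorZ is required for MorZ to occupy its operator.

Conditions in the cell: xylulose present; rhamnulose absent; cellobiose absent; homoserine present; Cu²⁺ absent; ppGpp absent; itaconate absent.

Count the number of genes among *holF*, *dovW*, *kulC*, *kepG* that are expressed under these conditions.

Xylulose is present, so WexD is active.
No repressor is bound and WexD is active, so *holF* is transcribed.
→ *holF* is ON.
Homoserine is present, so WexB is inactive.
Required activator WexB is absent, so *lutC* is not transcribed.
So LutC is not produced.
Cellobiose is absent, so DovQ is active.
With repressor DovQ bound, *gixJ* is not transcribed.
So GixJ is not produced.
With no repressor bound, *dovW* is transcribed.
→ *dovW* is ON.
Cu²⁺ is absent, so MorZ is inactive.
ppGpp is absent, so NolV is inactive.
With no repressor bound, *kulC* is transcribed.
→ *kulC* is ON.
Itaconate is absent, so MibL is inactive.
Rhamnulose is absent, so JalC is inactive.
With no repressor bound, *kepG* is transcribed.
→ *kepG* is ON.
4 of the 4 genes are transcribed.

4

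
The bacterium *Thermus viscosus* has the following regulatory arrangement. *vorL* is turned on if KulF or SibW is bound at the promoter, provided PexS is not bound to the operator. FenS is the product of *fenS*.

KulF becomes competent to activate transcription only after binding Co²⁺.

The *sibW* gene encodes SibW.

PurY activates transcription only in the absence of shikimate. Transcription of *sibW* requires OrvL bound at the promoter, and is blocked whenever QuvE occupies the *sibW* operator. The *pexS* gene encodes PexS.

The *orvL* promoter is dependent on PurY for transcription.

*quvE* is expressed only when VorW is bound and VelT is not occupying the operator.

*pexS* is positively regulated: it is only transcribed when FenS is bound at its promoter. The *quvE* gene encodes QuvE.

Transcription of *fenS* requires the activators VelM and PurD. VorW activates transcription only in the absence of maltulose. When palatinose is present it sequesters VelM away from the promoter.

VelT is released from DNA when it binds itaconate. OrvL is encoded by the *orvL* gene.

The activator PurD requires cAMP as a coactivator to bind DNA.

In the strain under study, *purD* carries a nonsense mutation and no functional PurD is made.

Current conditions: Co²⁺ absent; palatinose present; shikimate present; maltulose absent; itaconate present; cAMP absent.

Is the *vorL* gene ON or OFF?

OFF

Co²⁺ is absent, so KulF is inactive.
Palatinose is present, so VelM is inactive.
PurD is non-functional in this strain, so it has no effect.
Required activator VelM is absent, so *fenS* is not transcribed.
So FenS is not produced.
Required activator FenS is absent, so *pexS* is not transcribed.
So PexS is not produced.
Maltulose is absent, so VorW is active.
Itaconate is present, so VelT is inactive.
No repressor is bound and VorW is active, so *quvE* is transcribed.
So QuvE is produced and active.
Shikimate is present, so PurY is inactive.
Required activator PurY is absent, so *orvL* is not transcribed.
So OrvL is not produced.
With repressor QuvE bound, *sibW* is not transcribed.
So SibW is not produced.
No activator is available at the *vorL* promoter, so *vorL* is not transcribed.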